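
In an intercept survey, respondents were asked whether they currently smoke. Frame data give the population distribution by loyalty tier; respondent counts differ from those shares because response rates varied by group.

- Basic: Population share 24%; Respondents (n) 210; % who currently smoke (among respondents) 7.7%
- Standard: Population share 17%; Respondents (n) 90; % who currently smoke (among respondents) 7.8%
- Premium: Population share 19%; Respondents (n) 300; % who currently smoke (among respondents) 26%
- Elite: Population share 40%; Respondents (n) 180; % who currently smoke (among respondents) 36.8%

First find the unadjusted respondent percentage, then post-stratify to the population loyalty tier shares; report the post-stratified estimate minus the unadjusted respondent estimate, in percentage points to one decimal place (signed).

+1.4 percentage points

Naive respondent-only estimate (weights = respondent counts):
  (210/780)×7.7 + (90/780)×7.8 + (300/780)×26 + (180/780)×36.8 = 21.4654%
Reweighting by population loyalty tier shares:
  0.24×7.7 + 0.17×7.8 + 0.19×26 + 0.4×36.8 = 22.834%
Difference = 22.834 − 21.4654 = 1.3686 pp.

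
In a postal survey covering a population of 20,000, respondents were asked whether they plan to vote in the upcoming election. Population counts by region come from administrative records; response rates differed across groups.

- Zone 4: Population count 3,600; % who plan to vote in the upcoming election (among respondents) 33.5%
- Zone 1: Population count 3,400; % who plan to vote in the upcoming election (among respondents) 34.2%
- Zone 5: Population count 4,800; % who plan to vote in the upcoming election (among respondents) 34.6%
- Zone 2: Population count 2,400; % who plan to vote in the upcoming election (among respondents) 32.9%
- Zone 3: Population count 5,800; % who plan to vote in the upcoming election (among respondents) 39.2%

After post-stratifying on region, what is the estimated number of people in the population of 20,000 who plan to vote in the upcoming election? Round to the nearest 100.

7,100

Each cell contributes its population count × the respondent rate:
  Zone 4: 3,600 × 33.5% = 1206
  Zone 1: 3,400 × 34.2% = 1162.8
  Zone 5: 4,800 × 34.6% = 1660.8
  Zone 2: 2,400 × 32.9% = 789.6
  Zone 3: 5,800 × 39.2% = 2273.6
Estimated total = 7092.8 → 7,100.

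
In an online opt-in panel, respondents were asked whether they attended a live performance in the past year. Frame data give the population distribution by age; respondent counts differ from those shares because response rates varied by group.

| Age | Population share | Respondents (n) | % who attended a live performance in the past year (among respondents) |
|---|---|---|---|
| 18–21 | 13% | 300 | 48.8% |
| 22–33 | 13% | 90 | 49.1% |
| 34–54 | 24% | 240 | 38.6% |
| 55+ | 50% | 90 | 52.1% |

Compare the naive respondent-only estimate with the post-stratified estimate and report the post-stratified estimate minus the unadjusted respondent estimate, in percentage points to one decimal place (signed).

+2.2 percentage points

Unadjusted (pooled respondent) estimate weights by respondent counts:
  (300/720)×48.8 + (90/720)×49.1 + (240/720)×38.6 + (90/720)×52.1 = 45.85%
Post-stratifying to population shares instead:
  0.13×48.8 + 0.13×49.1 + 0.24×38.6 + 0.5×52.1 = 48.041%
Difference = 48.041 − 45.85 = 2.191 pp.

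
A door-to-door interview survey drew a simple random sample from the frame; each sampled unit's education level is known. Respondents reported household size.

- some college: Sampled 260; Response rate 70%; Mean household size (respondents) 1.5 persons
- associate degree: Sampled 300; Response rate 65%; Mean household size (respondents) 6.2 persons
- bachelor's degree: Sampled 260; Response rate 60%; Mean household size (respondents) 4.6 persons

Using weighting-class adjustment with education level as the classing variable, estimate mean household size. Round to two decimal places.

Weighting each respondent by the inverse class response rate inflates each class back to its sampled size, so the class weight is n_sampled:
  some college: 260 × 1.5 = 390
  associate degree: 300 × 6.2 = 1860
  bachelor's degree: 260 × 4.6 = 1196
Adjusted estimate = 3446 / 820 = 4.20244 → 4.20.

4.20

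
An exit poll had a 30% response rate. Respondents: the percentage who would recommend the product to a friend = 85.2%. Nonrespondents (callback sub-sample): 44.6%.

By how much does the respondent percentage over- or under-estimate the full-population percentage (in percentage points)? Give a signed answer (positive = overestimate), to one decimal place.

Nonresponse fraction = 1 − 0.3 = 0.7.
Bias = (nonresponse fraction) × (respondent percentage − nonrespondent percentage)
     = 0.7 × (85.2 − 44.6) = 0.7 × 40.6 = 28.42.

+28.4 percentage points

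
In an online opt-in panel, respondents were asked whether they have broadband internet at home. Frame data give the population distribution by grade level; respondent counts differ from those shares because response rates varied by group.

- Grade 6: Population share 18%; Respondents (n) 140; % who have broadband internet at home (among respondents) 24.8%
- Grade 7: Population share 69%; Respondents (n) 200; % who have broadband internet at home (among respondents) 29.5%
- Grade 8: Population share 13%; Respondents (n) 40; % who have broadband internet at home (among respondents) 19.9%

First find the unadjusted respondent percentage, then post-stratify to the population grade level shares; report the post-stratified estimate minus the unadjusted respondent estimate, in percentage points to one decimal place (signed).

+0.6 percentage points

Unadjusted (pooled respondent) estimate weights by respondent counts:
  (140/380)×24.8 + (200/380)×29.5 + (40/380)×19.9 = 26.7579%
Post-stratified estimate weights by population shares:
  0.18×24.8 + 0.69×29.5 + 0.13×19.9 = 27.406%
Difference = 27.406 − 26.7579 = 0.6481 pp.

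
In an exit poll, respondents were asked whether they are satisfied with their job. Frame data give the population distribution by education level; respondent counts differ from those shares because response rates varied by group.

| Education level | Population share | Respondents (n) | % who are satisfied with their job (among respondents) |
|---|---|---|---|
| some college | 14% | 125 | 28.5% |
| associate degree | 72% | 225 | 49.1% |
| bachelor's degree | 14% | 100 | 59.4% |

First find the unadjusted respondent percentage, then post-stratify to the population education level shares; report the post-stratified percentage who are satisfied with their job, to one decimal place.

47.7%

Naive respondent-only estimate (weights = respondent counts):
  (125/450)×28.5 + (225/450)×49.1 + (100/450)×59.4 = 45.6667%
Post-stratified estimate weights by population shares:
  0.14×28.5 + 0.72×49.1 + 0.14×59.4 = 47.658%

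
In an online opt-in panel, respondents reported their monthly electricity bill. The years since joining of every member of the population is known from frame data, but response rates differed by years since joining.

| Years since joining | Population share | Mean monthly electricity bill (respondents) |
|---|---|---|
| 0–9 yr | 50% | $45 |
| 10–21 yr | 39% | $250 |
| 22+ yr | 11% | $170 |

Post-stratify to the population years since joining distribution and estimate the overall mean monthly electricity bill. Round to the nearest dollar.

Weight each group's respondent value by its population share:
  0–9 yr: 0.5 × 45 = 22.5
  10–21 yr: 0.39 × 250 = 97.5
  22+ yr: 0.11 × 170 = 18.7
Post-stratified estimate = 138.7 → $139.

$139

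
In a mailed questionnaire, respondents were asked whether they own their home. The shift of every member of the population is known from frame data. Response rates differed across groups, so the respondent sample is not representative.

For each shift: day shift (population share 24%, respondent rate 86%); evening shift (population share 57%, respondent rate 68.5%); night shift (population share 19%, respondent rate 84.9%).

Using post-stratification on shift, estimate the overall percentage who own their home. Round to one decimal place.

Each cell contributes population-share × respondent value:
  day shift: 0.24 × 86 = 20.64
  evening shift: 0.57 × 68.5 = 39.045
  night shift: 0.19 × 84.9 = 16.131
Post-stratified estimate = 75.816 → 75.8%.

75.8%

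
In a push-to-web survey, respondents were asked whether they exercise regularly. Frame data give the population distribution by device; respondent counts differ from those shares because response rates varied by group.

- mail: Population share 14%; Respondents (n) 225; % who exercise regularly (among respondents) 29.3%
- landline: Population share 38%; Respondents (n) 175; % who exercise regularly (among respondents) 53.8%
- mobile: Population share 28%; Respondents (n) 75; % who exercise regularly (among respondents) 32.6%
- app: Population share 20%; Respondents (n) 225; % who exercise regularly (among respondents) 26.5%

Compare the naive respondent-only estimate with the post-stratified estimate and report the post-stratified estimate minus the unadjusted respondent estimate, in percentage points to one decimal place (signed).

Without adjustment, the pooled respondent share is:
  (225/700)×29.3 + (175/700)×53.8 + (75/700)×32.6 + (225/700)×26.5 = 34.8786%
Post-stratifying to population shares instead:
  0.14×29.3 + 0.38×53.8 + 0.28×32.6 + 0.2×26.5 = 38.974%
Difference = 38.974 − 34.8786 = 4.0954 pp.

+4.1 percentage points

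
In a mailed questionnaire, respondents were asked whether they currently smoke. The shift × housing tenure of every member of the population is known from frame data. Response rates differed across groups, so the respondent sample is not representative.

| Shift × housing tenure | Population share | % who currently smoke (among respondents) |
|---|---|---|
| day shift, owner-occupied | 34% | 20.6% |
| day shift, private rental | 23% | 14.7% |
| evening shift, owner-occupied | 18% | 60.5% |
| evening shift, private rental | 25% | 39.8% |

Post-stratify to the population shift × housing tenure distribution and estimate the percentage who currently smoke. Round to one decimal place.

Reweight to the known shift × housing tenure distribution:
  day shift, owner-occupied: 0.34 × 20.6 = 7.004
  day shift, private rental: 0.23 × 14.7 = 3.381
  evening shift, owner-occupied: 0.18 × 60.5 = 10.89
  evening shift, private rental: 0.25 × 39.8 = 9.95
Post-stratified estimate = 31.225 → 31.2%.

31.2%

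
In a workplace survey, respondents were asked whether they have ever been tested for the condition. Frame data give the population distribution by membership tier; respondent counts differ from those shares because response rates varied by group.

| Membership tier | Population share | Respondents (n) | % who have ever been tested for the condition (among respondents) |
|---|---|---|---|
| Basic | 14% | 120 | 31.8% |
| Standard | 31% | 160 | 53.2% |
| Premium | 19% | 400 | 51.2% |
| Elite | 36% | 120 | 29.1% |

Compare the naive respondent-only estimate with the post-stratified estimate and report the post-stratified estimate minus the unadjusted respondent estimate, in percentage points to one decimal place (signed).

Unadjusted (pooled respondent) estimate weights by respondent counts:
  (120/800)×31.8 + (160/800)×53.2 + (400/800)×51.2 + (120/800)×29.1 = 45.375%
Reweighting by population membership tier shares:
  0.14×31.8 + 0.31×53.2 + 0.19×51.2 + 0.36×29.1 = 41.148%
Difference = 41.148 − 45.375 = -4.227 pp.

-4.2 percentage points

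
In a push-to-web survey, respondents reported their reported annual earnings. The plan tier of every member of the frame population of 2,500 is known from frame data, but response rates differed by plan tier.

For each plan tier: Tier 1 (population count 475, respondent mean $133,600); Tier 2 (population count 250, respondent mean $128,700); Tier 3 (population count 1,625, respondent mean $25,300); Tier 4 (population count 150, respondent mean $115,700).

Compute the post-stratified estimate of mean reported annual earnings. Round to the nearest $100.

Reweight to the known plan tier distribution:
  Tier 1: (475/2,500) × 133,600 = 25,384
  Tier 2: (250/2,500) × 128,700 = 12,870
  Tier 3: (1,625/2,500) × 25,300 = 16,445
  Tier 4: (150/2,500) × 115,700 = 6942
Post-stratified estimate = 61,641 → $61,600.

$61,600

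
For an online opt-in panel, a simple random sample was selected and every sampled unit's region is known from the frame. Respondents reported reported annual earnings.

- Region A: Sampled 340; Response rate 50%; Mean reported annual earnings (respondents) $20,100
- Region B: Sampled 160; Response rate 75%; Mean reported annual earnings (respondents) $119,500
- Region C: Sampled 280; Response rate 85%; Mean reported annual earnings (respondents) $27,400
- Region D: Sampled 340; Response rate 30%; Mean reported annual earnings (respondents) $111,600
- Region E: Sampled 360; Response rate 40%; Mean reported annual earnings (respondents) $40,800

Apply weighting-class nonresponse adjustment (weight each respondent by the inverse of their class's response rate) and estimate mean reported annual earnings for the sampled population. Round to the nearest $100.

Each respondent's weight = sampled/responded in their class; summing within a class gives n_sampled, so:
  Region A: 340 × 20,100 = 6,834,000
  Region B: 160 × 119,500 = 19,120,000
  Region C: 280 × 27,400 = 7,672,000
  Region D: 340 × 111,600 = 37,944,000
  Region E: 360 × 40,800 = 14,688,000
Adjusted estimate = 86,258,000 / 1,480 = 58282.4 → $58,300.

$58,300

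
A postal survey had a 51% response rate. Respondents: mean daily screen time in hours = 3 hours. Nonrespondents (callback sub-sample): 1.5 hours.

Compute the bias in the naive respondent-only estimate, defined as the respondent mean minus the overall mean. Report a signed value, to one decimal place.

Nonresponse fraction = 1 − 0.51 = 0.49.
Bias = (nonresponse fraction) × (respondent mean − nonrespondent mean)
     = 0.49 × (3 − 1.5) = 0.49 × 1.5 = 0.735.

+0.7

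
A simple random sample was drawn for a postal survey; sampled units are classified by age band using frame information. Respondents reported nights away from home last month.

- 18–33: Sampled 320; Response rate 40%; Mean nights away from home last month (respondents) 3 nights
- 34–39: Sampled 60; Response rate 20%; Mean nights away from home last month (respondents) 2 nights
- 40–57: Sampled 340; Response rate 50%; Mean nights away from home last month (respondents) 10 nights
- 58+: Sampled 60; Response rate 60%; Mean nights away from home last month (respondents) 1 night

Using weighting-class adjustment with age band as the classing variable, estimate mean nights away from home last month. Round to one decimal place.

Each respondent's weight = sampled/responded in their class; summing within a class gives n_sampled, so:
  18–33: 320 × 3 = 960
  34–39: 60 × 2 = 120
  40–57: 340 × 10 = 3400
  58+: 60 × 1 = 60
Adjusted estimate = 4540 / 780 = 5.82051 → 5.8.

5.8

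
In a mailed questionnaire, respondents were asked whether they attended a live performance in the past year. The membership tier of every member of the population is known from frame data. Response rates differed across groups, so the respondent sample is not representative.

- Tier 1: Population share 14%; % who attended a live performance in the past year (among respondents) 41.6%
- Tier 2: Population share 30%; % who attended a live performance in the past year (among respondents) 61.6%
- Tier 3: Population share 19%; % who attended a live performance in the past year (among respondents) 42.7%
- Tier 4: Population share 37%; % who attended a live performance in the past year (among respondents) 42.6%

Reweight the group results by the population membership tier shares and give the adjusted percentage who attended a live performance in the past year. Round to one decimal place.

48.2%

Reweight to the known membership tier distribution:
  Tier 1: 0.14 × 41.6 = 5.824
  Tier 2: 0.3 × 61.6 = 18.48
  Tier 3: 0.19 × 42.7 = 8.113
  Tier 4: 0.37 × 42.6 = 15.762
Post-stratified estimate = 48.179 → 48.2%.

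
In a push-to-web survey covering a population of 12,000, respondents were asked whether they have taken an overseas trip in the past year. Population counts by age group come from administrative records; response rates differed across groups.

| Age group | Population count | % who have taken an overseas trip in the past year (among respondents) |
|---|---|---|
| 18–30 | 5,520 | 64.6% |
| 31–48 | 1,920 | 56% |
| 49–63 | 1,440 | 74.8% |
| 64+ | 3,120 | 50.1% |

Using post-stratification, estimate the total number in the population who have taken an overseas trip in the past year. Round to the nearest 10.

7,280

Each cell contributes its population count × the respondent rate:
  18–30: 5,520 × 64.6% = 3565.92
  31–48: 1,920 × 56% = 1075.2
  49–63: 1,440 × 74.8% = 1077.12
  64+: 3,120 × 50.1% = 1563.12
Estimated total = 7281.36 → 7,280.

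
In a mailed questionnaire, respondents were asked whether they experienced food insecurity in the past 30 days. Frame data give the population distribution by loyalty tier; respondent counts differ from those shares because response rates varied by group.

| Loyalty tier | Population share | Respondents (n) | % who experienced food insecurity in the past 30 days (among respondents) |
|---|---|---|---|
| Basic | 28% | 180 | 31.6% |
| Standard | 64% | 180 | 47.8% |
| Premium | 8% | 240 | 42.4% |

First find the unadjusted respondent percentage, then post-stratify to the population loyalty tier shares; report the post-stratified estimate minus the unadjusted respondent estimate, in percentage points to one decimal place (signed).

Without adjustment, the pooled respondent share is:
  (180/600)×31.6 + (180/600)×47.8 + (240/600)×42.4 = 40.78%
Post-stratifying to population shares instead:
  0.28×31.6 + 0.64×47.8 + 0.08×42.4 = 42.832%
Difference = 42.832 − 40.78 = 2.052 pp.

+2.1 percentage points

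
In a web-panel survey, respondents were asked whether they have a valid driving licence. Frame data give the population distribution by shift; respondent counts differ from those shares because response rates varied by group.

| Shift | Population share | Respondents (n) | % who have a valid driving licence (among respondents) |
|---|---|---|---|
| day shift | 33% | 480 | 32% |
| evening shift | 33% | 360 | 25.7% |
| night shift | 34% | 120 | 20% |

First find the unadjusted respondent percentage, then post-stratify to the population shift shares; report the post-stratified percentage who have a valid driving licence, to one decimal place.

Without adjustment, the pooled respondent share is:
  (480/960)×32 + (360/960)×25.7 + (120/960)×20 = 28.1375%
Post-stratifying to population shares instead:
  0.33×32 + 0.33×25.7 + 0.34×20 = 25.841%

25.8%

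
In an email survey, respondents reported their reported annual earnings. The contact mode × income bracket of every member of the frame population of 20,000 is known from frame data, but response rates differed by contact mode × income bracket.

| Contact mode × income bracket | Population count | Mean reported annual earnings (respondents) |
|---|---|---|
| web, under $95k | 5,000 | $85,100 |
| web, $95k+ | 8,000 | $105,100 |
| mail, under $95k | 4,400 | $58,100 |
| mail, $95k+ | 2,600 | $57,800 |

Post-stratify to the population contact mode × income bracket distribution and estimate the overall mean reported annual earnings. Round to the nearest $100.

$83,600

Weight each group's respondent value by its population share:
  web, under $95k: (5,000/20,000) × 85,100 = 21,275
  web, $95k+: (8,000/20,000) × 105,100 = 42,040
  mail, under $95k: (4,400/20,000) × 58,100 = 12,782
  mail, $95k+: (2,600/20,000) × 57,800 = 7514
Post-stratified estimate = 83,611 → $83,600.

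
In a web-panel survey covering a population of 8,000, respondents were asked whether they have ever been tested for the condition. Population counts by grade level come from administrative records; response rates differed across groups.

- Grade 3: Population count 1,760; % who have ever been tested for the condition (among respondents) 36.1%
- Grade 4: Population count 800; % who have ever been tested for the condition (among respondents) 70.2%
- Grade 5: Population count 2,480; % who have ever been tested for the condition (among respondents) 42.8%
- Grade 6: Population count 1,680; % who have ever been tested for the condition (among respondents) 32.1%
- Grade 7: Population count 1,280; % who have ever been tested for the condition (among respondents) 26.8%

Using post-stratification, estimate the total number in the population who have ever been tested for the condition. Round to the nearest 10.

Each cell contributes its population count × the respondent rate:
  Grade 3: 1,760 × 36.1% = 635.36
  Grade 4: 800 × 70.2% = 561.6
  Grade 5: 2,480 × 42.8% = 1061.44
  Grade 6: 1,680 × 32.1% = 539.28
  Grade 7: 1,280 × 26.8% = 343.04
Estimated total = 3140.72 → 3,140.

3,140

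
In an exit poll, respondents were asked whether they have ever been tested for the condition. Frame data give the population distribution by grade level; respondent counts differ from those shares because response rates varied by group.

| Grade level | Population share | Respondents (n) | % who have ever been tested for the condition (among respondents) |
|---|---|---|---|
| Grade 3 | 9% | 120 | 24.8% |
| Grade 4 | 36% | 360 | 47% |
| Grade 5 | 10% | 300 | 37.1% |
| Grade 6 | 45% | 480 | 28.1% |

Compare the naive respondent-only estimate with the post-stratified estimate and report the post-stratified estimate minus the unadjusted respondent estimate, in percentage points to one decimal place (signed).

+0.2 percentage points

Naive respondent-only estimate (weights = respondent counts):
  (120/1260)×24.8 + (360/1260)×47 + (300/1260)×37.1 + (480/1260)×28.1 = 35.3286%
Post-stratified estimate weights by population shares:
  0.09×24.8 + 0.36×47 + 0.1×37.1 + 0.45×28.1 = 35.507%
Difference = 35.507 − 35.3286 = 0.1784 pp.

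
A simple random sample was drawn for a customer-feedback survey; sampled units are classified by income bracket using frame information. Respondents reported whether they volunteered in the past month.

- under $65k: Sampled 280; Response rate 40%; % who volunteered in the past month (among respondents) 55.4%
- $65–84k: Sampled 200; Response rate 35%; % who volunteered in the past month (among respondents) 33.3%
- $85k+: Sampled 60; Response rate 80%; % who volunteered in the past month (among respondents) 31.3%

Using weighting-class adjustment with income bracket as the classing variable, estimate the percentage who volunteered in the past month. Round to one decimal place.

With weight = n_sampled/n_responded per class, the weighted class total is n_sampled:
  under $65k: 280 × 55.4 = 15,512
  $65–84k: 200 × 33.3 = 6660
  $85k+: 60 × 31.3 = 1878
Adjusted estimate = 24,050 / 540 = 44.537 → 44.5%.

44.5%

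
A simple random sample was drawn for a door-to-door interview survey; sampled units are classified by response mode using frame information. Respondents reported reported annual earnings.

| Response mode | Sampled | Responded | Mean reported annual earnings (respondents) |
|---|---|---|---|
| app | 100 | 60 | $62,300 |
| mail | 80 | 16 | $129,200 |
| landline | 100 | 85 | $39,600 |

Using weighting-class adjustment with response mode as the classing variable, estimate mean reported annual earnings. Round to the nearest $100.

Response rates by class: app 60/100 = 60%, mail 16/80 = 20%, landline 85/100 = 85%.
Inverse-response-rate weighting restores each class to its sampled count, so class totals weight by n_sampled:
  app: 100 × 62,300 = 6,230,000
  mail: 80 × 129,200 = 10,336,000
  landline: 100 × 39,600 = 3,960,000
Adjusted estimate = 20,526,000 / 280 = 73307.1 → $73,300.

$73,300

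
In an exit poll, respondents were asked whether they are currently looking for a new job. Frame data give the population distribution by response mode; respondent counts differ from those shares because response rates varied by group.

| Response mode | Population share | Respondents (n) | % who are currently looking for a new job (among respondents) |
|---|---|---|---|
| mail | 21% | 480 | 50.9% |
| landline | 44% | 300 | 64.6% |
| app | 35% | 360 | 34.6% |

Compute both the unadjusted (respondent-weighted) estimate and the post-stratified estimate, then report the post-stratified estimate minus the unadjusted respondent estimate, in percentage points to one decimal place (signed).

Without adjustment, the pooled respondent share is:
  (480/1140)×50.9 + (300/1140)×64.6 + (360/1140)×34.6 = 49.3579%
Post-stratifying to population shares instead:
  0.21×50.9 + 0.44×64.6 + 0.35×34.6 = 51.223%
Difference = 51.223 − 49.3579 = 1.8651 pp.

+1.9 percentage points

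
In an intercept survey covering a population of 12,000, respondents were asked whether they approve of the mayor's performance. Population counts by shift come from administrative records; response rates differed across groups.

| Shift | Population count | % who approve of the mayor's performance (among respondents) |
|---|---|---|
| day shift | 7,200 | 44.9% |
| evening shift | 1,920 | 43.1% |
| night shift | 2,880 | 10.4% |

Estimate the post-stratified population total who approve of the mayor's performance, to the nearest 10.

4,360

Apply each group's respondent rate to its population count:
  day shift: 7,200 × 44.9% = 3232.8
  evening shift: 1,920 × 43.1% = 827.52
  night shift: 2,880 × 10.4% = 299.52
Estimated total = 4359.84 → 4,360.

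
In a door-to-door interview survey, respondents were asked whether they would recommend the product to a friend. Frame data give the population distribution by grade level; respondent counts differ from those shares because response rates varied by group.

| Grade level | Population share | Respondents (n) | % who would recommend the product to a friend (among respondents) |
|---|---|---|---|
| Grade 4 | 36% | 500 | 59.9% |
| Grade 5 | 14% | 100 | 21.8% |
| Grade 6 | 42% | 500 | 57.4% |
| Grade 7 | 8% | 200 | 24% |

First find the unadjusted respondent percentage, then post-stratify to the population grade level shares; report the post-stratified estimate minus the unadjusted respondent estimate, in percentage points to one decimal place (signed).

+0.2 percentage points

Unadjusted (pooled respondent) estimate weights by respondent counts:
  (500/1300)×59.9 + (100/1300)×21.8 + (500/1300)×57.4 + (200/1300)×24 = 50.4846%
Post-stratifying to population shares instead:
  0.36×59.9 + 0.14×21.8 + 0.42×57.4 + 0.08×24 = 50.644%
Difference = 50.644 − 50.4846 = 0.1594 pp.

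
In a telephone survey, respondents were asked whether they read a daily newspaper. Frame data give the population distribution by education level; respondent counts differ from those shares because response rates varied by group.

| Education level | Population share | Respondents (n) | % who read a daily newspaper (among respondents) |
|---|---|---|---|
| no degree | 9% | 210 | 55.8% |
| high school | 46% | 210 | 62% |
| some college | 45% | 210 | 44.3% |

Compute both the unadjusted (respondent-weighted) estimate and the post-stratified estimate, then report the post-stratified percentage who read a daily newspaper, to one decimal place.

Without adjustment, the pooled respondent share is:
  (210/630)×55.8 + (210/630)×62 + (210/630)×44.3 = 54.0333%
Reweighting by population education level shares:
  0.09×55.8 + 0.46×62 + 0.45×44.3 = 53.477%

53.5%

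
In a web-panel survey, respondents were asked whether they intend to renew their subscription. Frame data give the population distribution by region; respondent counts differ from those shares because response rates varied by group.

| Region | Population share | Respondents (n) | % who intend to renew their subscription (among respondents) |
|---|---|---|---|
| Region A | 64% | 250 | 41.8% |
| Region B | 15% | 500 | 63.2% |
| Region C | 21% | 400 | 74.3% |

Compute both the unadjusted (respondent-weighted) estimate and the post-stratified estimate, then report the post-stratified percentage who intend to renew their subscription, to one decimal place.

Unadjusted (pooled respondent) estimate weights by respondent counts:
  (250/1150)×41.8 + (500/1150)×63.2 + (400/1150)×74.3 = 62.4087%
Post-stratified estimate weights by population shares:
  0.64×41.8 + 0.15×63.2 + 0.21×74.3 = 51.835%

51.8%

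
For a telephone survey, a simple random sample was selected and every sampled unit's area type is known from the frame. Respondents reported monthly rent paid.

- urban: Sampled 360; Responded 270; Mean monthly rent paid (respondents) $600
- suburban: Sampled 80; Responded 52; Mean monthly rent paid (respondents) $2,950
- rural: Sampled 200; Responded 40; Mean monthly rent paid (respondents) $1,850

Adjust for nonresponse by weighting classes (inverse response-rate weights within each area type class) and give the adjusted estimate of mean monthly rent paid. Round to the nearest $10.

Response rates by class: urban 270/360 = 75%, suburban 52/80 = 65%, rural 40/200 = 20%.
Weighting each respondent by the inverse class response rate inflates each class back to its sampled size, so the class weight is n_sampled:
  urban: 360 × 600 = 216,000
  suburban: 80 × 2950 = 236,000
  rural: 200 × 1850 = 370,000
Adjusted estimate = 822,000 / 640 = 1284.38 → $1,280.

$1,280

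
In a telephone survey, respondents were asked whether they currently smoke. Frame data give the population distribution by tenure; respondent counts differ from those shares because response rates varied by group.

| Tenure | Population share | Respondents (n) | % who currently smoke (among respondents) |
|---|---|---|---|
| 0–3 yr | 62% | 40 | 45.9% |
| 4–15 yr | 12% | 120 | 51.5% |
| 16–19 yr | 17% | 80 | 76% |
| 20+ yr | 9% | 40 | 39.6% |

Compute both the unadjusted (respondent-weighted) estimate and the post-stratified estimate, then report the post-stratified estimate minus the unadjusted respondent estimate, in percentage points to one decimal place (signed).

-4.9 percentage points

Naive respondent-only estimate (weights = respondent counts):
  (40/280)×45.9 + (120/280)×51.5 + (80/280)×76 + (40/280)×39.6 = 56%
Post-stratified estimate weights by population shares:
  0.62×45.9 + 0.12×51.5 + 0.17×76 + 0.09×39.6 = 51.122%
Difference = 51.122 − 56 = -4.878 pp.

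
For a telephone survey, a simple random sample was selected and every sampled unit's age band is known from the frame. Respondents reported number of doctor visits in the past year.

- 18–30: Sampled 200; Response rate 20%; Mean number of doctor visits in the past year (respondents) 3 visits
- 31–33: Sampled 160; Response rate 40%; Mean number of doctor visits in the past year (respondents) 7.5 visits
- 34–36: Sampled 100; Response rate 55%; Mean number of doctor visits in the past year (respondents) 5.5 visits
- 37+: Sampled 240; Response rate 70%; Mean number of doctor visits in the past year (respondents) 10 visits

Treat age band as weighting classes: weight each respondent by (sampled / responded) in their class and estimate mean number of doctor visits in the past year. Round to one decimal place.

6.8

Inverse-response-rate weighting restores each class to its sampled count, so class totals weight by n_sampled:
  18–30: 200 × 3 = 600
  31–33: 160 × 7.5 = 1200
  34–36: 100 × 5.5 = 550
  37+: 240 × 10 = 2400
Adjusted estimate = 4750 / 700 = 6.78571 → 6.8.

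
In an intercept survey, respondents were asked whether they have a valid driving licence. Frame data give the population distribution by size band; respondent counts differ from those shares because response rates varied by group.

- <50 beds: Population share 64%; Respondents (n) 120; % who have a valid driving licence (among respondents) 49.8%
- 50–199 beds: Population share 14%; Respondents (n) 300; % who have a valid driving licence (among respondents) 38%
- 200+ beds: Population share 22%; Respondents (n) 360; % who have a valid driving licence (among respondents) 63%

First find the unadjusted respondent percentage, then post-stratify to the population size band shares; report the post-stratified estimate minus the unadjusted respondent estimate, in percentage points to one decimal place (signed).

-0.3 percentage points

Unadjusted (pooled respondent) estimate weights by respondent counts:
  (120/780)×49.8 + (300/780)×38 + (360/780)×63 = 51.3538%
Reweighting by population size band shares:
  0.64×49.8 + 0.14×38 + 0.22×63 = 51.052%
Difference = 51.052 − 51.3538 = -0.3018 pp.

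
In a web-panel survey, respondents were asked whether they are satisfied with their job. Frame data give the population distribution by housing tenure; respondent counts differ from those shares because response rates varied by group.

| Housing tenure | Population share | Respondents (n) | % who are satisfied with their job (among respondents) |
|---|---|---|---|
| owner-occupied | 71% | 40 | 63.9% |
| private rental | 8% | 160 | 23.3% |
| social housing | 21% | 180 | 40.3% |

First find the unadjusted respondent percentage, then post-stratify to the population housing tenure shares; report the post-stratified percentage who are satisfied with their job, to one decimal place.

Naive respondent-only estimate (weights = respondent counts):
  (40/380)×63.9 + (160/380)×23.3 + (180/380)×40.3 = 35.6263%
Post-stratified estimate weights by population shares:
  0.71×63.9 + 0.08×23.3 + 0.21×40.3 = 55.696%

55.7%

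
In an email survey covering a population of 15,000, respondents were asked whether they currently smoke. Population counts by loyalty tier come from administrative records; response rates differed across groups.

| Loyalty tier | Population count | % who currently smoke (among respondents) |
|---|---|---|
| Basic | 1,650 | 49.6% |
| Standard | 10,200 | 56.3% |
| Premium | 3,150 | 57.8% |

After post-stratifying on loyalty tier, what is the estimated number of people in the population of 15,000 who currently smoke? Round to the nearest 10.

Each cell contributes its population count × the respondent rate:
  Basic: 1,650 × 49.6% = 818.4
  Standard: 10,200 × 56.3% = 5742.6
  Premium: 3,150 × 57.8% = 1820.7
Estimated total = 8381.7 → 8,380.

8,380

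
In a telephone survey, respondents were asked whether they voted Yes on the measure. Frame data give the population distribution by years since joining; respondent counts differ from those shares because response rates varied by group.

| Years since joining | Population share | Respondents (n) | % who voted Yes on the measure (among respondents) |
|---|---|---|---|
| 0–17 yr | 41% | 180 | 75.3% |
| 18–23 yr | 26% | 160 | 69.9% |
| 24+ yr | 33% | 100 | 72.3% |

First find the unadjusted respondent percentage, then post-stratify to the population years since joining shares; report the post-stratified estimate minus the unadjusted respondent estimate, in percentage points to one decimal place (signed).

Unadjusted (pooled respondent) estimate weights by respondent counts:
  (180/440)×75.3 + (160/440)×69.9 + (100/440)×72.3 = 72.6545%
Reweighting by population years since joining shares:
  0.41×75.3 + 0.26×69.9 + 0.33×72.3 = 72.906%
Difference = 72.906 − 72.6545 = 0.2515 pp.

+0.3 percentage points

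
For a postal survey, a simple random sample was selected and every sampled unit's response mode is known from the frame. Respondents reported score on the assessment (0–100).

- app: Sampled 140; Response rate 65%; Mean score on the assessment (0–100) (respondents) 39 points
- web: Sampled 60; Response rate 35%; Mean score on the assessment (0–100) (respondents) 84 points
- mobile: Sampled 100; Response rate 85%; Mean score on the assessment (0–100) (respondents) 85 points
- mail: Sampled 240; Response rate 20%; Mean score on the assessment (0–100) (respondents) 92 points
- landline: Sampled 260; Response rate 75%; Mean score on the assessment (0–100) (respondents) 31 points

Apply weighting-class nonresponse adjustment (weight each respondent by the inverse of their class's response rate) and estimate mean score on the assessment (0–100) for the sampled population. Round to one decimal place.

Inverse-response-rate weighting restores each class to its sampled count, so class totals weight by n_sampled:
  app: 140 × 39 = 5460
  web: 60 × 84 = 5040
  mobile: 100 × 85 = 8500
  mail: 240 × 92 = 22,080
  landline: 260 × 31 = 8060
Adjusted estimate = 49,140 / 800 = 61.425 → 61.4.

61.4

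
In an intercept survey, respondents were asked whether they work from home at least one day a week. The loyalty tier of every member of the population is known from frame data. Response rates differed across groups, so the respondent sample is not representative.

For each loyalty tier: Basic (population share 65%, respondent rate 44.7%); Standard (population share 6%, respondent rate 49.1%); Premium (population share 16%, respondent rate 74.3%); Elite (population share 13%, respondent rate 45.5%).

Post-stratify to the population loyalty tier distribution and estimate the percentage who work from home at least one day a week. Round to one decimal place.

Post-stratification weights by population share, not respondent share:
  Basic: 0.65 × 44.7 = 29.055
  Standard: 0.06 × 49.1 = 2.946
  Premium: 0.16 × 74.3 = 11.888
  Elite: 0.13 × 45.5 = 5.915
Post-stratified estimate = 49.804 → 49.8%.

49.8%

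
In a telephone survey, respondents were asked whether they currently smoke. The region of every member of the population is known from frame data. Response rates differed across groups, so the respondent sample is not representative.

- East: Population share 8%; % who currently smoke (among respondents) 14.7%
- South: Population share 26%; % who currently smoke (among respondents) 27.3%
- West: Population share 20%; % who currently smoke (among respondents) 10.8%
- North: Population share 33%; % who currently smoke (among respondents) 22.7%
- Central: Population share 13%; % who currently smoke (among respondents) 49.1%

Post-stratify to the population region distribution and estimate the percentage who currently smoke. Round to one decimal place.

24.3%

Weight each group's respondent value by its population share:
  East: 0.08 × 14.7 = 1.176
  South: 0.26 × 27.3 = 7.098
  West: 0.2 × 10.8 = 2.16
  North: 0.33 × 22.7 = 7.491
  Central: 0.13 × 49.1 = 6.383
Post-stratified estimate = 24.308 → 24.3%.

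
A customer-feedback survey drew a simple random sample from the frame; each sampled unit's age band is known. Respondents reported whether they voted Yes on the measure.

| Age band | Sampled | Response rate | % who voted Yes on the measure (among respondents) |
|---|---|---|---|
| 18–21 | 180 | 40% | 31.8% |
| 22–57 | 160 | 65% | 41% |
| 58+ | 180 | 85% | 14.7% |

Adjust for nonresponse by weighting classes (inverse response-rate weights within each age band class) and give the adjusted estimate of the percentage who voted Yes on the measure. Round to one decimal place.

With weight = n_sampled/n_responded per class, the weighted class total is n_sampled:
  18–21: 180 × 31.8 = 5724
  22–57: 160 × 41 = 6560
  58+: 180 × 14.7 = 2646
Adjusted estimate = 14,930 / 520 = 28.7115 → 28.7%.

28.7%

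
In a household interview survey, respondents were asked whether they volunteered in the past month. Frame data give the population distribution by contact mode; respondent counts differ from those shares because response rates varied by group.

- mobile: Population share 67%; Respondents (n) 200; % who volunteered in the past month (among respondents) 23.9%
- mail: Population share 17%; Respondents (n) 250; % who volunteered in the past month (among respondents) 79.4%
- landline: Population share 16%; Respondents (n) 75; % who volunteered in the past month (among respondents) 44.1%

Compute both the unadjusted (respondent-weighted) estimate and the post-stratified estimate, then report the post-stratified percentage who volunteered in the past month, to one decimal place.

36.6%

Unadjusted (pooled respondent) estimate weights by respondent counts:
  (200/525)×23.9 + (250/525)×79.4 + (75/525)×44.1 = 53.2143%
Post-stratifying to population shares instead:
  0.67×23.9 + 0.17×79.4 + 0.16×44.1 = 36.567%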